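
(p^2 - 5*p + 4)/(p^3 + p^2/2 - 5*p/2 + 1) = 2*(p - 4)/(2*p^2 + 3*p - 2)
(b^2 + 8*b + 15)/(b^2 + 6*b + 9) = (b + 5)/(b + 3)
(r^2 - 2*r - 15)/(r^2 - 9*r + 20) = (r + 3)/(r - 4)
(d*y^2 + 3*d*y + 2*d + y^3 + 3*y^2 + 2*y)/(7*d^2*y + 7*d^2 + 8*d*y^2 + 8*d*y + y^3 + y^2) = (y + 2)/(7*d + y)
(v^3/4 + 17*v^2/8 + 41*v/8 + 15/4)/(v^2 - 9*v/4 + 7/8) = (2*v^3 + 17*v^2 + 41*v + 30)/(8*v^2 - 18*v + 7)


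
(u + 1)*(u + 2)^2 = u^3 + 5*u^2 + 8*u + 4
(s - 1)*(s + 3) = s^2 + 2*s - 3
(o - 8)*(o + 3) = o^2 - 5*o - 24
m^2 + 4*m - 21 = (m - 3)*(m + 7)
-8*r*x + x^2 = x*(-8*r + x)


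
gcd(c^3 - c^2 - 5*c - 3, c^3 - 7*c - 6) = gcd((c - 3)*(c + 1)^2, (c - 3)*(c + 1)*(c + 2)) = c^2 - 2*c - 3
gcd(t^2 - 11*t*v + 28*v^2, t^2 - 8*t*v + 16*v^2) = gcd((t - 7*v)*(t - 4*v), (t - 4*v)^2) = t - 4*v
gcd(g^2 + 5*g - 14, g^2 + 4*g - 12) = g - 2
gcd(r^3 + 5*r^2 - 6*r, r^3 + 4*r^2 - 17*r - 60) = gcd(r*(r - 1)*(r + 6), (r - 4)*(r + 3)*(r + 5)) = 1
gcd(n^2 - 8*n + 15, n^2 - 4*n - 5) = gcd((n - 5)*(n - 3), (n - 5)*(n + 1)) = n - 5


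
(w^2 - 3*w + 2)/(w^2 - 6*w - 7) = (-w^2 + 3*w - 2)/(-w^2 + 6*w + 7)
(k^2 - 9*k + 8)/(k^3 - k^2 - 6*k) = (-k^2 + 9*k - 8)/(k*(-k^2 + k + 6))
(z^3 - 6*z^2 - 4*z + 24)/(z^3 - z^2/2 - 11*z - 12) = 2*(z^2 - 8*z + 12)/(2*z^2 - 5*z - 12)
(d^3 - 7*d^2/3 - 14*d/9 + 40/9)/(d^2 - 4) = (d^2 - d/3 - 20/9)/(d + 2)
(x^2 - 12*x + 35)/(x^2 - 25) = (x - 7)/(x + 5)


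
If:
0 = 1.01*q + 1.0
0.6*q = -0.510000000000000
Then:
No Solution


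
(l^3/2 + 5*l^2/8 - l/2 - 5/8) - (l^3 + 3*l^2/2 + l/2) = -l^3/2 - 7*l^2/8 - l - 5/8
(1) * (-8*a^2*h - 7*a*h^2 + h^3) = -8*a^2*h - 7*a*h^2 + h^3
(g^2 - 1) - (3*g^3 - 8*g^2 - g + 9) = -3*g^3 + 9*g^2 + g - 10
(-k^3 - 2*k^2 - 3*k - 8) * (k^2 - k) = -k^5 - k^4 - k^3 - 5*k^2 + 8*k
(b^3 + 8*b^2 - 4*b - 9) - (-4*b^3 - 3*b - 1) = 5*b^3 + 8*b^2 - b - 8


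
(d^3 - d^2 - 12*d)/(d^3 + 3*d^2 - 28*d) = (d + 3)/(d + 7)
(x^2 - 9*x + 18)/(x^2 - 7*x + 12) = (x - 6)/(x - 4)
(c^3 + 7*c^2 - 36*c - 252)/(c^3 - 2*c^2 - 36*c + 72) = (c + 7)/(c - 2)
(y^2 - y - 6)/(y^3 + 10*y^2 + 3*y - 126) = (y + 2)/(y^2 + 13*y + 42)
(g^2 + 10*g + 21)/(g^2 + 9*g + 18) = (g + 7)/(g + 6)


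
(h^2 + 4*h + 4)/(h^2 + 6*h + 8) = (h + 2)/(h + 4)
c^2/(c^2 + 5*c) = c/(c + 5)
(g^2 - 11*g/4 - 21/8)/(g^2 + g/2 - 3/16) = 2*(2*g - 7)/(4*g - 1)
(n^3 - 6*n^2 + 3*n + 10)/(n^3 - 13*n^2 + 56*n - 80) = (n^2 - n - 2)/(n^2 - 8*n + 16)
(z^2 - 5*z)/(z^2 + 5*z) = (z - 5)/(z + 5)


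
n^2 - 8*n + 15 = (n - 5)*(n - 3)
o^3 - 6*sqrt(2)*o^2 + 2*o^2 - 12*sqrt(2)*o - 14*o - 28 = (o + 2)*(o - 7*sqrt(2))*(o + sqrt(2))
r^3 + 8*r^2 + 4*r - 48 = (r - 2)*(r + 4)*(r + 6)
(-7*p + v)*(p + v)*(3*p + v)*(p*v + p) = -21*p^4*v - 21*p^4 - 25*p^3*v^2 - 25*p^3*v - 3*p^2*v^3 - 3*p^2*v^2 + p*v^4 + p*v^3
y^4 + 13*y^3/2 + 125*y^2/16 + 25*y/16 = y*(y + 1/4)*(y + 5/4)*(y + 5)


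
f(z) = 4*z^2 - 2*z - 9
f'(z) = 8*z - 2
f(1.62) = -1.74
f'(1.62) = 10.96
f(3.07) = 22.56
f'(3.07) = 22.56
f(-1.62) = 4.74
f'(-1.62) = -14.96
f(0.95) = -7.29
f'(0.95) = 5.60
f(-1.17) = -1.18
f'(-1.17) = -11.36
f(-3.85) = 57.99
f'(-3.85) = -32.80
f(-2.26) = 15.95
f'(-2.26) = -20.08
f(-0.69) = -5.72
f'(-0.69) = -7.52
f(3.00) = 21.00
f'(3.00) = 22.00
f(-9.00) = 333.00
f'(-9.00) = -74.00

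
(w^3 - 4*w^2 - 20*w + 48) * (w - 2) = w^4 - 6*w^3 - 12*w^2 + 88*w - 96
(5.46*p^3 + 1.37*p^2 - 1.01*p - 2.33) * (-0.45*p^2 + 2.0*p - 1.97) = -2.457*p^5 + 10.3035*p^4 - 7.5617*p^3 - 3.6704*p^2 - 2.6703*p + 4.5901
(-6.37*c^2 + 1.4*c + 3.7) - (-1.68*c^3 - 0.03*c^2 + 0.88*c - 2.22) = 1.68*c^3 - 6.34*c^2 + 0.52*c + 5.92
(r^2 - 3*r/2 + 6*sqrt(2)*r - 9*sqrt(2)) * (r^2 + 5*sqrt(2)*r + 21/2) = r^4 - 3*r^3/2 + 11*sqrt(2)*r^3 - 33*sqrt(2)*r^2/2 + 141*r^2/2 - 423*r/4 + 63*sqrt(2)*r - 189*sqrt(2)/2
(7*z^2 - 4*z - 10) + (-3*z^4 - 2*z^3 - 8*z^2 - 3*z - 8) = -3*z^4 - 2*z^3 - z^2 - 7*z - 18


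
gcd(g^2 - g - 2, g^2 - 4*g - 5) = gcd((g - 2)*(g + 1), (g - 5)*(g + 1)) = g + 1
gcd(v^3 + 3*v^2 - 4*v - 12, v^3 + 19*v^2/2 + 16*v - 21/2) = v + 3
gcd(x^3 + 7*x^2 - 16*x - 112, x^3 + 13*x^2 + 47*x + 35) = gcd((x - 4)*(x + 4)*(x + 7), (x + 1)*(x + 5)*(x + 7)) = x + 7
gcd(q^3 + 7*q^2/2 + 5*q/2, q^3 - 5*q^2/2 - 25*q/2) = q^2 + 5*q/2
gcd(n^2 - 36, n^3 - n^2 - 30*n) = n - 6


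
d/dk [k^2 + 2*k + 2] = 2*k + 2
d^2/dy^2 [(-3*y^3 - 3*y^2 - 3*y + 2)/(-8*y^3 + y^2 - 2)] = 2*(216*y^6 + 576*y^5 - 1128*y^4 - 199*y^3 - 276*y^2 + 150*y + 8)/(512*y^9 - 192*y^8 + 24*y^7 + 383*y^6 - 96*y^5 + 6*y^4 + 96*y^3 - 12*y^2 + 8)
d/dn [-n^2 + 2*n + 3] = 2 - 2*n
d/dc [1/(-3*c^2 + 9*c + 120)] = (2*c - 3)/(3*(-c^2 + 3*c + 40)^2)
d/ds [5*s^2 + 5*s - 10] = 10*s + 5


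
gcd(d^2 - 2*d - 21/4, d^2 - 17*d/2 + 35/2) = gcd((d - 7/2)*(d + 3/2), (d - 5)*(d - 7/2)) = d - 7/2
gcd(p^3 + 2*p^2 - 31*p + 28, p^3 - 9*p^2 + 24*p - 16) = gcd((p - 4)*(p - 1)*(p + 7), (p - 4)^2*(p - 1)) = p^2 - 5*p + 4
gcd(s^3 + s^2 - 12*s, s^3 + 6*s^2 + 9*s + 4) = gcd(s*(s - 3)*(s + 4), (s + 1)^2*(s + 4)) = s + 4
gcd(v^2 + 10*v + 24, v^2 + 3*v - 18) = v + 6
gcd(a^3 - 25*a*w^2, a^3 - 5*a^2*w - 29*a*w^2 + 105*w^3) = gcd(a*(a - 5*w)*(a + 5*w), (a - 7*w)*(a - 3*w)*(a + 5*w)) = a + 5*w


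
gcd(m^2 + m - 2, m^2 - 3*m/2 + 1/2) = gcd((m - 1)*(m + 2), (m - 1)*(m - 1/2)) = m - 1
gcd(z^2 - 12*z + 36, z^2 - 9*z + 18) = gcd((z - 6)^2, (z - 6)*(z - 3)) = z - 6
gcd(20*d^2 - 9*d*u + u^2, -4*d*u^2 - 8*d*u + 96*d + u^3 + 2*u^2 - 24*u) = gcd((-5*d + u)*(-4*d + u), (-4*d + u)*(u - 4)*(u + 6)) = -4*d + u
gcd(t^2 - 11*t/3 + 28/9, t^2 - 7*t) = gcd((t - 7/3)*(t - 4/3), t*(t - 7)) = 1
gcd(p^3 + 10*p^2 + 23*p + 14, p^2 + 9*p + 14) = p^2 + 9*p + 14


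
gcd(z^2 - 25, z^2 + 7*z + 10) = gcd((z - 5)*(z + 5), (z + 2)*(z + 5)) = z + 5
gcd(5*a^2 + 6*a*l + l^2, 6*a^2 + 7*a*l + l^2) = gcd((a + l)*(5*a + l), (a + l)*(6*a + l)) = a + l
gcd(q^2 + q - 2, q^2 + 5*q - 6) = q - 1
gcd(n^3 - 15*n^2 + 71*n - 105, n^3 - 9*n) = n - 3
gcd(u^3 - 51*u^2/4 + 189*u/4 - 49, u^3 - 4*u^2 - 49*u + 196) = u^2 - 11*u + 28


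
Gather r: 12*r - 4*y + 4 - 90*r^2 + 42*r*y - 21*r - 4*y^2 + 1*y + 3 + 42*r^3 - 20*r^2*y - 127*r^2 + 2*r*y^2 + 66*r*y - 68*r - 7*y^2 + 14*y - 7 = 42*r^3 + r^2*(-20*y - 217) + r*(2*y^2 + 108*y - 77) - 11*y^2 + 11*y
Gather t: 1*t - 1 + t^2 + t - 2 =t^2 + 2*t - 3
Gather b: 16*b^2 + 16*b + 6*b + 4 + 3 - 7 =16*b^2 + 22*b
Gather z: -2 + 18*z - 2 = 18*z - 4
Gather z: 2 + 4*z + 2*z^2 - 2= 2*z^2 + 4*z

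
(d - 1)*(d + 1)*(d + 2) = d^3 + 2*d^2 - d - 2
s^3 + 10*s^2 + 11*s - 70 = (s - 2)*(s + 5)*(s + 7)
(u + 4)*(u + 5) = u^2 + 9*u + 20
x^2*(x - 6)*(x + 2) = x^4 - 4*x^3 - 12*x^2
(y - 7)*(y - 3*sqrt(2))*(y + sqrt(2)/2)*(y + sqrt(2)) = y^4 - 7*y^3 - 3*sqrt(2)*y^3/2 - 8*y^2 + 21*sqrt(2)*y^2/2 - 3*sqrt(2)*y + 56*y + 21*sqrt(2)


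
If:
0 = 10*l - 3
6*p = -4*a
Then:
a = -3*p/2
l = 3/10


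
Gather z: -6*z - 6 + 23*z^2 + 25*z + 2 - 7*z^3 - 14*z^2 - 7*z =-7*z^3 + 9*z^2 + 12*z - 4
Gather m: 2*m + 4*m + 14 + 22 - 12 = 6*m + 24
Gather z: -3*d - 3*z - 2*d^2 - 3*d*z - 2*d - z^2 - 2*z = -2*d^2 - 5*d - z^2 + z*(-3*d - 5)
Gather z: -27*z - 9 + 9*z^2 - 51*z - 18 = 9*z^2 - 78*z - 27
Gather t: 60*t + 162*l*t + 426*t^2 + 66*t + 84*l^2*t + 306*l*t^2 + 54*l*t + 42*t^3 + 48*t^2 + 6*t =42*t^3 + t^2*(306*l + 474) + t*(84*l^2 + 216*l + 132)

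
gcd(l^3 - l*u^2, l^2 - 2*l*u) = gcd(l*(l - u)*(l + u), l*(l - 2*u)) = l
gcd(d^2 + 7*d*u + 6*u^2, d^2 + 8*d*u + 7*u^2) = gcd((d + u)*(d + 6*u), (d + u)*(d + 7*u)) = d + u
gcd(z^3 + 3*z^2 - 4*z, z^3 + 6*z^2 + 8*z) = z^2 + 4*z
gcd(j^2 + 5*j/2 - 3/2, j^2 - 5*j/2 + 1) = j - 1/2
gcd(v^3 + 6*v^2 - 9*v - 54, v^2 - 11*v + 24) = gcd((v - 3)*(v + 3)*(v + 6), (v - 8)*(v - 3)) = v - 3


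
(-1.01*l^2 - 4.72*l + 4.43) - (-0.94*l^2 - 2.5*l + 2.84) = -0.0700000000000001*l^2 - 2.22*l + 1.59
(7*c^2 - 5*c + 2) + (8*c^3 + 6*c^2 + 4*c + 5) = 8*c^3 + 13*c^2 - c + 7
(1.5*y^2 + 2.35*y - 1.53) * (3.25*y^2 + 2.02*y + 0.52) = 4.875*y^4 + 10.6675*y^3 + 0.5545*y^2 - 1.8686*y - 0.7956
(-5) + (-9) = -14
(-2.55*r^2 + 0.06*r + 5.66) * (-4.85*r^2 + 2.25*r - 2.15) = 12.3675*r^4 - 6.0285*r^3 - 21.8335*r^2 + 12.606*r - 12.169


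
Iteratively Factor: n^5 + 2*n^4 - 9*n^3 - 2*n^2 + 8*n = (n - 2)*(n^4 + 4*n^3 - n^2 - 4*n) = n*(n - 2)*(n^3 + 4*n^2 - n - 4) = n*(n - 2)*(n + 1)*(n^2 + 3*n - 4) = n*(n - 2)*(n - 1)*(n + 1)*(n + 4)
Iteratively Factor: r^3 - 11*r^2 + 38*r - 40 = (r - 4)*(r^2 - 7*r + 10) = (r - 5)*(r - 4)*(r - 2)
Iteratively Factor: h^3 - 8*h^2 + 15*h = (h)*(h^2 - 8*h + 15) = h*(h - 3)*(h - 5)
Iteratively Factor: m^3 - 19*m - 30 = (m + 2)*(m^2 - 2*m - 15) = (m + 2)*(m + 3)*(m - 5)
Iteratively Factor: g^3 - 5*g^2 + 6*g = (g - 3)*(g^2 - 2*g) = g*(g - 3)*(g - 2)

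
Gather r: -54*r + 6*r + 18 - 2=16 - 48*r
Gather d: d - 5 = d - 5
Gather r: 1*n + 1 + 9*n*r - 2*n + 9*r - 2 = -n + r*(9*n + 9) - 1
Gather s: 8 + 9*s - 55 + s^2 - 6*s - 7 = s^2 + 3*s - 54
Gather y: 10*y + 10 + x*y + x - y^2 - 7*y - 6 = x - y^2 + y*(x + 3) + 4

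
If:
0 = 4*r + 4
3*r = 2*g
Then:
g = -3/2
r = -1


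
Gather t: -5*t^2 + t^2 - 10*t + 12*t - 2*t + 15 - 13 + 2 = 4 - 4*t^2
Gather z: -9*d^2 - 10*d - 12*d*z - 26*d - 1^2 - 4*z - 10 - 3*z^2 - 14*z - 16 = -9*d^2 - 36*d - 3*z^2 + z*(-12*d - 18) - 27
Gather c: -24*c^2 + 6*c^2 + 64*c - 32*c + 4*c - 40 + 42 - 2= -18*c^2 + 36*c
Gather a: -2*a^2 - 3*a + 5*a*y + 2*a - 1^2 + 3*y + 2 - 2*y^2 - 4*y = -2*a^2 + a*(5*y - 1) - 2*y^2 - y + 1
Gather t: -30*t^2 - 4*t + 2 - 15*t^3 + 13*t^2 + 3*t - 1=-15*t^3 - 17*t^2 - t + 1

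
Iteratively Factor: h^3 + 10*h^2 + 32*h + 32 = (h + 2)*(h^2 + 8*h + 16) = (h + 2)*(h + 4)*(h + 4)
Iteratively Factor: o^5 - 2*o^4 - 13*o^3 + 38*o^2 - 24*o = (o)*(o^4 - 2*o^3 - 13*o^2 + 38*o - 24) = o*(o - 3)*(o^3 + o^2 - 10*o + 8) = o*(o - 3)*(o - 1)*(o^2 + 2*o - 8) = o*(o - 3)*(o - 2)*(o - 1)*(o + 4)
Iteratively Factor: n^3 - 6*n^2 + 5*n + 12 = (n + 1)*(n^2 - 7*n + 12) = (n - 3)*(n + 1)*(n - 4)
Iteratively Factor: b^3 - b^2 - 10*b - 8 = (b + 2)*(b^2 - 3*b - 4) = (b + 1)*(b + 2)*(b - 4)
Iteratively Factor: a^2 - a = (a)*(a - 1)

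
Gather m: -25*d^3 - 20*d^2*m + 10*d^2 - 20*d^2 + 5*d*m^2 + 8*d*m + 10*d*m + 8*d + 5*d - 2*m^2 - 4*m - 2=-25*d^3 - 10*d^2 + 13*d + m^2*(5*d - 2) + m*(-20*d^2 + 18*d - 4) - 2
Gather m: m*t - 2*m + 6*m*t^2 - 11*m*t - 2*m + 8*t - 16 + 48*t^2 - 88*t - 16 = m*(6*t^2 - 10*t - 4) + 48*t^2 - 80*t - 32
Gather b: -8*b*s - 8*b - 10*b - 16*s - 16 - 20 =b*(-8*s - 18) - 16*s - 36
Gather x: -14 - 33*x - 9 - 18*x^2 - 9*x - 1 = -18*x^2 - 42*x - 24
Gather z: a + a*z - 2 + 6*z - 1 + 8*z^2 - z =a + 8*z^2 + z*(a + 5) - 3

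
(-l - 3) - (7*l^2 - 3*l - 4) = -7*l^2 + 2*l + 1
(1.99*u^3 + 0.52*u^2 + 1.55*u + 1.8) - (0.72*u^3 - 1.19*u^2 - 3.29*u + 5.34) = 1.27*u^3 + 1.71*u^2 + 4.84*u - 3.54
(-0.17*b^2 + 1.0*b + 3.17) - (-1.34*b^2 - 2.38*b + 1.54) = 1.17*b^2 + 3.38*b + 1.63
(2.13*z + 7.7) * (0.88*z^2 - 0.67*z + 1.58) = 1.8744*z^3 + 5.3489*z^2 - 1.7936*z + 12.166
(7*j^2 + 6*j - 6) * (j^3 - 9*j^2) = 7*j^5 - 57*j^4 - 60*j^3 + 54*j^2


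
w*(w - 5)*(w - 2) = w^3 - 7*w^2 + 10*w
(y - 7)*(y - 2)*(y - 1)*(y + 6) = y^4 - 4*y^3 - 37*y^2 + 124*y - 84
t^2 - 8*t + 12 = (t - 6)*(t - 2)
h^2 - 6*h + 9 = (h - 3)^2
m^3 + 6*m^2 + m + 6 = (m + 6)*(m - I)*(m + I)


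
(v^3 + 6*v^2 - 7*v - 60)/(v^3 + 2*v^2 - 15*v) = (v + 4)/v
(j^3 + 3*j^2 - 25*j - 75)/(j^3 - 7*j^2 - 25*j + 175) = (j + 3)/(j - 7)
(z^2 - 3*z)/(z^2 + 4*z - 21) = z/(z + 7)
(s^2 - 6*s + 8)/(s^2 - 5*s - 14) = (-s^2 + 6*s - 8)/(-s^2 + 5*s + 14)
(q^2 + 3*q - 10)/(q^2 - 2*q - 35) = (q - 2)/(q - 7)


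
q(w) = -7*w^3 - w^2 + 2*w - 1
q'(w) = -21*w^2 - 2*w + 2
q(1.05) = -8.11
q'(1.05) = -23.25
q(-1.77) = 31.14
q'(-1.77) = -60.25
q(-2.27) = 71.19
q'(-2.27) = -101.67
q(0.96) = -6.19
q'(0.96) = -19.27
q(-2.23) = 67.19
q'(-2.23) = -97.97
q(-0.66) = -0.74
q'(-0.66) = -5.83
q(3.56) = -322.38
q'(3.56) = -271.27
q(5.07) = -928.83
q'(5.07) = -547.94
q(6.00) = -1537.00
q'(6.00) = -766.00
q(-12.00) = 11927.00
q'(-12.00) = -2998.00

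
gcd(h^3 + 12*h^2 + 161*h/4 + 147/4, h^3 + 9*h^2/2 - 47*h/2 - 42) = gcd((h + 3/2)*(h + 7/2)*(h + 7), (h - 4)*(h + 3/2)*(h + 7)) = h^2 + 17*h/2 + 21/2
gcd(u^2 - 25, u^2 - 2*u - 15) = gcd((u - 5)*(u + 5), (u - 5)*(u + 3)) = u - 5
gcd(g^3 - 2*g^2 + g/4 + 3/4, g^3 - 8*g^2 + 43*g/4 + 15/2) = g + 1/2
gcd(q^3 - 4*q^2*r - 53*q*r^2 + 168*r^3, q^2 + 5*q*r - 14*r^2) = q + 7*r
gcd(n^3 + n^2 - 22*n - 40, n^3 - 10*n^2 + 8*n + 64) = n + 2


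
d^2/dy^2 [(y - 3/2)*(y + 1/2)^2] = 6*y - 1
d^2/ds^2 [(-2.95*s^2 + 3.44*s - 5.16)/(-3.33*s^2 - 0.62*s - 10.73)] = (-88.472772*s^3 - 289.124586*s^2 + 801.405792*s + 360.278118)/(36.926037*s^6 + 20.625354*s^5 + 360.791847*s^4 + 133.157276*s^3 + 1162.551507*s^2 + 214.147194*s + 1235.376017)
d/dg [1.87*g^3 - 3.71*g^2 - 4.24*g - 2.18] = 5.61*g^2 - 7.42*g - 4.24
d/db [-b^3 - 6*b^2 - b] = -3*b^2 - 12*b - 1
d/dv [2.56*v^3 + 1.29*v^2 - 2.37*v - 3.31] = 7.68*v^2 + 2.58*v - 2.37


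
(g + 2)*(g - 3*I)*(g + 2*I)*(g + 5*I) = g^4 + 2*g^3 + 4*I*g^3 + 11*g^2 + 8*I*g^2 + 22*g + 30*I*g + 60*I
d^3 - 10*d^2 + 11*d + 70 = (d - 7)*(d - 5)*(d + 2)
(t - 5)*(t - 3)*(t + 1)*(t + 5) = t^4 - 2*t^3 - 28*t^2 + 50*t + 75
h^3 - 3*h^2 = h^2*(h - 3)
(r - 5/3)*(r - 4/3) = r^2 - 3*r + 20/9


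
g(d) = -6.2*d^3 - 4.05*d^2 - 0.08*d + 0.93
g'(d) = -18.6*d^2 - 8.1*d - 0.08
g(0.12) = 0.85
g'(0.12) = -1.32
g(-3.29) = 178.15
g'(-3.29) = -174.76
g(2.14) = -78.55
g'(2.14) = -102.59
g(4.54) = -663.09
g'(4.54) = -420.23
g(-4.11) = 363.29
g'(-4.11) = -280.98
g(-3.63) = 244.41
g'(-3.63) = -215.77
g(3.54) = -325.15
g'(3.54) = -261.84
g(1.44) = -26.10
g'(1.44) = -50.31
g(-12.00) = 10132.29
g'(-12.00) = -2581.28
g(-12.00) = 10132.29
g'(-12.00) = -2581.28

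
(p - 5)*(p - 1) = p^2 - 6*p + 5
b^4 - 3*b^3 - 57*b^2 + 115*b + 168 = (b - 8)*(b - 3)*(b + 1)*(b + 7)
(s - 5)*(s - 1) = s^2 - 6*s + 5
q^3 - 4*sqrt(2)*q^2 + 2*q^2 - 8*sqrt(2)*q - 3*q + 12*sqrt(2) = (q - 1)*(q + 3)*(q - 4*sqrt(2))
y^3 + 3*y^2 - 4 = (y - 1)*(y + 2)^2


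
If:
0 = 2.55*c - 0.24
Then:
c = 0.09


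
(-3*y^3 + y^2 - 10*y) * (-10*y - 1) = 30*y^4 - 7*y^3 + 99*y^2 + 10*y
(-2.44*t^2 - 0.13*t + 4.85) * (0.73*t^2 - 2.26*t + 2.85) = -1.7812*t^4 + 5.4195*t^3 - 3.1197*t^2 - 11.3315*t + 13.8225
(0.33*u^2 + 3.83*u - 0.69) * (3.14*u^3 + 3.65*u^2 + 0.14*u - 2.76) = 1.0362*u^5 + 13.2307*u^4 + 11.8591*u^3 - 2.8931*u^2 - 10.6674*u + 1.9044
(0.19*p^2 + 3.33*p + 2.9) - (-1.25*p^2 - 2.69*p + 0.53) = 1.44*p^2 + 6.02*p + 2.37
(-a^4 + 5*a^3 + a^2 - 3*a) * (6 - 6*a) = 6*a^5 - 36*a^4 + 24*a^3 + 24*a^2 - 18*a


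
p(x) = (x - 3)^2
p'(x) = 2*x - 6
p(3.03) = 0.00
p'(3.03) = 0.06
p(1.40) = 2.56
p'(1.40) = -3.20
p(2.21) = 0.62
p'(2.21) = -1.58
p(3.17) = 0.03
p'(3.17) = 0.34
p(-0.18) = 10.11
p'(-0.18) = -6.36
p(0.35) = 7.02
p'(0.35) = -5.30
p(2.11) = 0.79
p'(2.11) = -1.78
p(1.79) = 1.46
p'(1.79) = -2.42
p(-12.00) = 225.00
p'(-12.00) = -30.00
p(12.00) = 81.00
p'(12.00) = 18.00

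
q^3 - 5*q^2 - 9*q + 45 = (q - 5)*(q - 3)*(q + 3)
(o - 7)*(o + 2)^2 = o^3 - 3*o^2 - 24*o - 28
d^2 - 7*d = d*(d - 7)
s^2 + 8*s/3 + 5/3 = (s + 1)*(s + 5/3)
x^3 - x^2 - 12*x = x*(x - 4)*(x + 3)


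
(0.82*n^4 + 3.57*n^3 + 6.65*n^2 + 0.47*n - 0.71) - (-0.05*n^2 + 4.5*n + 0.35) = 0.82*n^4 + 3.57*n^3 + 6.7*n^2 - 4.03*n - 1.06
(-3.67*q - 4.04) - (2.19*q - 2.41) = -5.86*q - 1.63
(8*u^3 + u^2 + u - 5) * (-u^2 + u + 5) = -8*u^5 + 7*u^4 + 40*u^3 + 11*u^2 - 25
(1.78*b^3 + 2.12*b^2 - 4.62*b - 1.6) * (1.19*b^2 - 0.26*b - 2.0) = 2.1182*b^5 + 2.06*b^4 - 9.609*b^3 - 4.9428*b^2 + 9.656*b + 3.2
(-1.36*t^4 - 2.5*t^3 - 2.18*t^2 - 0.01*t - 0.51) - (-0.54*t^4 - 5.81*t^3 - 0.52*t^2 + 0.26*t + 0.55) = -0.82*t^4 + 3.31*t^3 - 1.66*t^2 - 0.27*t - 1.06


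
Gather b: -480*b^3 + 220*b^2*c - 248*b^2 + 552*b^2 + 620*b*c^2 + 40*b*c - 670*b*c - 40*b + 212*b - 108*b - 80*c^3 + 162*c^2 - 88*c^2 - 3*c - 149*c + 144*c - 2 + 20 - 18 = -480*b^3 + b^2*(220*c + 304) + b*(620*c^2 - 630*c + 64) - 80*c^3 + 74*c^2 - 8*c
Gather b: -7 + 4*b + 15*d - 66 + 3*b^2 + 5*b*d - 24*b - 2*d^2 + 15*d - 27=3*b^2 + b*(5*d - 20) - 2*d^2 + 30*d - 100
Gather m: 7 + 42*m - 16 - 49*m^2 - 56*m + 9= -49*m^2 - 14*m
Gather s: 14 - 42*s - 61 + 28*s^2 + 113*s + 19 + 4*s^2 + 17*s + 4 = 32*s^2 + 88*s - 24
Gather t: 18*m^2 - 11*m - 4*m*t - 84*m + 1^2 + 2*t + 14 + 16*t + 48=18*m^2 - 95*m + t*(18 - 4*m) + 63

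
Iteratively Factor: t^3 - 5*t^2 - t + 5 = (t - 1)*(t^2 - 4*t - 5) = (t - 1)*(t + 1)*(t - 5)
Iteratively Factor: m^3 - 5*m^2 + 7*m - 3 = (m - 1)*(m^2 - 4*m + 3) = (m - 1)^2*(m - 3)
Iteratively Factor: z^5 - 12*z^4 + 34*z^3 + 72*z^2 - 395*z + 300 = (z + 3)*(z^4 - 15*z^3 + 79*z^2 - 165*z + 100) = (z - 1)*(z + 3)*(z^3 - 14*z^2 + 65*z - 100) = (z - 5)*(z - 1)*(z + 3)*(z^2 - 9*z + 20) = (z - 5)*(z - 4)*(z - 1)*(z + 3)*(z - 5)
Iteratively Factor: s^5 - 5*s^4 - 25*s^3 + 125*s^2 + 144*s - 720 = (s - 3)*(s^4 - 2*s^3 - 31*s^2 + 32*s + 240) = (s - 3)*(s + 3)*(s^3 - 5*s^2 - 16*s + 80) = (s - 5)*(s - 3)*(s + 3)*(s^2 - 16) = (s - 5)*(s - 3)*(s + 3)*(s + 4)*(s - 4)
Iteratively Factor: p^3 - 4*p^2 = (p)*(p^2 - 4*p) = p*(p - 4)*(p)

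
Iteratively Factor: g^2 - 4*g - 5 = (g + 1)*(g - 5)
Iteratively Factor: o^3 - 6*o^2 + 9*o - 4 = (o - 1)*(o^2 - 5*o + 4) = (o - 1)^2*(o - 4)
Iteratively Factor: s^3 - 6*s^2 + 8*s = (s - 2)*(s^2 - 4*s) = s*(s - 2)*(s - 4)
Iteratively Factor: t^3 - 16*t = (t)*(t^2 - 16) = t*(t - 4)*(t + 4)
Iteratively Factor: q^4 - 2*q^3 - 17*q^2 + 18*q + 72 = (q - 4)*(q^3 + 2*q^2 - 9*q - 18) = (q - 4)*(q + 3)*(q^2 - q - 6) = (q - 4)*(q - 3)*(q + 3)*(q + 2)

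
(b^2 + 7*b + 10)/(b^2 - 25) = (b + 2)/(b - 5)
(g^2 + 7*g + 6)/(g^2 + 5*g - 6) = (g + 1)/(g - 1)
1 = 1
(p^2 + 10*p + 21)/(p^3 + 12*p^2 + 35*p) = (p + 3)/(p*(p + 5))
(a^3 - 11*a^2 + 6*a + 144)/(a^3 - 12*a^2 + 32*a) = (a^2 - 3*a - 18)/(a*(a - 4))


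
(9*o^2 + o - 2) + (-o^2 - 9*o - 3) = 8*o^2 - 8*o - 5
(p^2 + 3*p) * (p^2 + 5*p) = p^4 + 8*p^3 + 15*p^2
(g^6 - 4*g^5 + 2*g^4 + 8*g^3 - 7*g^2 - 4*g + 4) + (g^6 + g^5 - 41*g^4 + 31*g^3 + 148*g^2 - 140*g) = 2*g^6 - 3*g^5 - 39*g^4 + 39*g^3 + 141*g^2 - 144*g + 4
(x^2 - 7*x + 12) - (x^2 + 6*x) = 12 - 13*x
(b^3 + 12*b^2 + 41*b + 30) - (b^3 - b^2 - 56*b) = 13*b^2 + 97*b + 30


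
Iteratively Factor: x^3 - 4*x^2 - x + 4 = (x - 1)*(x^2 - 3*x - 4) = (x - 1)*(x + 1)*(x - 4)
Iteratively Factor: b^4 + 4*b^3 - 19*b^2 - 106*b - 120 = (b + 2)*(b^3 + 2*b^2 - 23*b - 60) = (b + 2)*(b + 4)*(b^2 - 2*b - 15) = (b - 5)*(b + 2)*(b + 4)*(b + 3)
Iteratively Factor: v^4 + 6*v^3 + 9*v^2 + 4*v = (v + 4)*(v^3 + 2*v^2 + v) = v*(v + 4)*(v^2 + 2*v + 1) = v*(v + 1)*(v + 4)*(v + 1)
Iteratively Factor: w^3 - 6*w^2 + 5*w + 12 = (w - 3)*(w^2 - 3*w - 4) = (w - 3)*(w + 1)*(w - 4)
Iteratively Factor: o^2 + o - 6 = (o - 2)*(o + 3)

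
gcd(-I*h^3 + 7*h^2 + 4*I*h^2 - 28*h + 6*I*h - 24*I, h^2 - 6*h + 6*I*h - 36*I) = h + 6*I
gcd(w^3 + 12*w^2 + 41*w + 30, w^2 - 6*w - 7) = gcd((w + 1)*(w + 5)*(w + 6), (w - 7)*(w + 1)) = w + 1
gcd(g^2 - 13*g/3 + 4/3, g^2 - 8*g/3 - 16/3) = g - 4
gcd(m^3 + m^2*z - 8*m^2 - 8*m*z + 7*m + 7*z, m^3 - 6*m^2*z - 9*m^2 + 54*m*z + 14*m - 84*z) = m - 7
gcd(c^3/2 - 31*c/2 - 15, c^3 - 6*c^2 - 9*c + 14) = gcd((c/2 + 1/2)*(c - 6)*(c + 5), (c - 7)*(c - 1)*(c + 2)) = 1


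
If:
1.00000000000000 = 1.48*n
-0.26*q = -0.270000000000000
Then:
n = 0.68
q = 1.04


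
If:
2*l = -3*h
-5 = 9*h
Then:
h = -5/9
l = 5/6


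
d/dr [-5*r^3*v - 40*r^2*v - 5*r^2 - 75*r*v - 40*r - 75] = -15*r^2*v - 80*r*v - 10*r - 75*v - 40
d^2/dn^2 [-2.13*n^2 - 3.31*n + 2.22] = -4.26000000000000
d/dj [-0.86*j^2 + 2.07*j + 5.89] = 2.07 - 1.72*j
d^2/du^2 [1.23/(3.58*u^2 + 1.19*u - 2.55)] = (-31.528344*u^2 - 10.480092*u + 1.23*(7.16*u + 1.19)*(14.32*u + 2.38) + 22.45734)/(3.58*u^2 + 1.19*u - 2.55)^3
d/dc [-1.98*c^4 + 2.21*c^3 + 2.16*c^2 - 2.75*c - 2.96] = -7.92*c^3 + 6.63*c^2 + 4.32*c - 2.75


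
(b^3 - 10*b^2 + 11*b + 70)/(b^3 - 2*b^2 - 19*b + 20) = (b^2 - 5*b - 14)/(b^2 + 3*b - 4)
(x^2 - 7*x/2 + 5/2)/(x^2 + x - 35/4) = 2*(x - 1)/(2*x + 7)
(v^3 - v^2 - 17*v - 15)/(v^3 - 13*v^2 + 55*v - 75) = (v^2 + 4*v + 3)/(v^2 - 8*v + 15)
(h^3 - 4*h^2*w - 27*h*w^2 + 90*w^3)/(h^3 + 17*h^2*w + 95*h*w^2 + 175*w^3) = (h^2 - 9*h*w + 18*w^2)/(h^2 + 12*h*w + 35*w^2)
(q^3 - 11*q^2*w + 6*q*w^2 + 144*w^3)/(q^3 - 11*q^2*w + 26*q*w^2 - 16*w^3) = (q^2 - 3*q*w - 18*w^2)/(q^2 - 3*q*w + 2*w^2)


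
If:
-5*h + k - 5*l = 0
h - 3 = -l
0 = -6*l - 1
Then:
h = 19/6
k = 15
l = -1/6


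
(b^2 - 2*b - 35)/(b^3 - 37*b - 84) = (b + 5)/(b^2 + 7*b + 12)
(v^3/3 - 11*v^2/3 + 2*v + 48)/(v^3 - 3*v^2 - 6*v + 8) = (v^3 - 11*v^2 + 6*v + 144)/(3*(v^3 - 3*v^2 - 6*v + 8))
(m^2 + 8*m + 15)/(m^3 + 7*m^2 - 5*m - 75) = (m + 3)/(m^2 + 2*m - 15)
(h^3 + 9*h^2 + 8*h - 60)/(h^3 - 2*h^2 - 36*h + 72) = (h + 5)/(h - 6)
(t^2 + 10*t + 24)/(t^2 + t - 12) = (t + 6)/(t - 3)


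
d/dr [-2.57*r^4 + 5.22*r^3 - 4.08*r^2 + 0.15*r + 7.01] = -10.28*r^3 + 15.66*r^2 - 8.16*r + 0.15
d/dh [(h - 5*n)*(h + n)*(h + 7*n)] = 3*h^2 + 6*h*n - 33*n^2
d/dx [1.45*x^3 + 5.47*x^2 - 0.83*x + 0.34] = 4.35*x^2 + 10.94*x - 0.83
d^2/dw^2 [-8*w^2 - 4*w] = -16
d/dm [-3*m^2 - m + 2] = -6*m - 1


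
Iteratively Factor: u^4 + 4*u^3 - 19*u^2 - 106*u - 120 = (u - 5)*(u^3 + 9*u^2 + 26*u + 24) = (u - 5)*(u + 3)*(u^2 + 6*u + 8) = (u - 5)*(u + 2)*(u + 3)*(u + 4)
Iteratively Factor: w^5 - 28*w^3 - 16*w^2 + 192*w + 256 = (w - 4)*(w^4 + 4*w^3 - 12*w^2 - 64*w - 64) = (w - 4)^2*(w^3 + 8*w^2 + 20*w + 16) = (w - 4)^2*(w + 4)*(w^2 + 4*w + 4) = (w - 4)^2*(w + 2)*(w + 4)*(w + 2)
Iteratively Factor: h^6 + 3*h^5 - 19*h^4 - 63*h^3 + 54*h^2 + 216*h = (h)*(h^5 + 3*h^4 - 19*h^3 - 63*h^2 + 54*h + 216) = h*(h - 2)*(h^4 + 5*h^3 - 9*h^2 - 81*h - 108) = h*(h - 2)*(h + 3)*(h^3 + 2*h^2 - 15*h - 36) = h*(h - 2)*(h + 3)^2*(h^2 - h - 12) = h*(h - 2)*(h + 3)^3*(h - 4)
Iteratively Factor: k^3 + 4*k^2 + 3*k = (k + 1)*(k^2 + 3*k) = (k + 1)*(k + 3)*(k)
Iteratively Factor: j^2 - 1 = (j - 1)*(j + 1)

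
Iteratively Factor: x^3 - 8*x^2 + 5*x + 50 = (x - 5)*(x^2 - 3*x - 10) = (x - 5)^2*(x + 2)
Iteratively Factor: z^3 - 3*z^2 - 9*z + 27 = (z - 3)*(z^2 - 9) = (z - 3)^2*(z + 3)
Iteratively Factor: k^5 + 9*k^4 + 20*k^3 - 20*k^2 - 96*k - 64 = (k + 4)*(k^4 + 5*k^3 - 20*k - 16) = (k + 2)*(k + 4)*(k^3 + 3*k^2 - 6*k - 8) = (k - 2)*(k + 2)*(k + 4)*(k^2 + 5*k + 4) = (k - 2)*(k + 2)*(k + 4)^2*(k + 1)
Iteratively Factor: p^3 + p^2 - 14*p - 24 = (p - 4)*(p^2 + 5*p + 6) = (p - 4)*(p + 3)*(p + 2)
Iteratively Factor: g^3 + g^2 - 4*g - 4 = (g - 2)*(g^2 + 3*g + 2) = (g - 2)*(g + 2)*(g + 1)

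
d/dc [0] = 0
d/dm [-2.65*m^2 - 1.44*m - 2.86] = -5.3*m - 1.44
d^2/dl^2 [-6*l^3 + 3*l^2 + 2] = 6 - 36*l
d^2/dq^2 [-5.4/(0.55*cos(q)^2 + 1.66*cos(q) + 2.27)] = (6.534*(1 - cos(q)^2)^2 + 14.7906*cos(q)^3 - 8.82036000000001*cos(q)^2 - 49.92948*cos(q) - 22.81068)/(0.55*cos(q)^2 + 1.66*cos(q) + 2.27)^3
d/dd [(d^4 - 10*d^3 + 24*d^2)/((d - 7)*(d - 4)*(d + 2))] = d*(d^3 - 10*d^2 - 12*d + 168)/(d^4 - 10*d^3 - 3*d^2 + 140*d + 196)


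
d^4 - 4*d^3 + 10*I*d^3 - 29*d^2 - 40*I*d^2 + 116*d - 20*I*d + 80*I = (d - 4)*(d + I)*(d + 4*I)*(d + 5*I)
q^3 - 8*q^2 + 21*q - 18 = (q - 3)^2*(q - 2)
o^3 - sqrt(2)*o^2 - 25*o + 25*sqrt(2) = (o - 5)*(o + 5)*(o - sqrt(2))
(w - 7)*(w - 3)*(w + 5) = w^3 - 5*w^2 - 29*w + 105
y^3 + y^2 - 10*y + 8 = (y - 2)*(y - 1)*(y + 4)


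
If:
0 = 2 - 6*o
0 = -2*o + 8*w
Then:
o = 1/3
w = 1/12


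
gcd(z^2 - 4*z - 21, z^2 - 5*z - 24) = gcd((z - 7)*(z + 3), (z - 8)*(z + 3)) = z + 3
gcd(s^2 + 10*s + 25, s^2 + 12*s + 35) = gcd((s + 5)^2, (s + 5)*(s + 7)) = s + 5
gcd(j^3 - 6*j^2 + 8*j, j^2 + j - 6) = j - 2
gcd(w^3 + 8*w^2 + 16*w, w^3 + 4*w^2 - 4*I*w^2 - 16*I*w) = w^2 + 4*w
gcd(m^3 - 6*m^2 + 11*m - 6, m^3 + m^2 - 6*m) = m - 2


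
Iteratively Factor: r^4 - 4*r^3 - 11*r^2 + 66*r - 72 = (r + 4)*(r^3 - 8*r^2 + 21*r - 18) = (r - 3)*(r + 4)*(r^2 - 5*r + 6) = (r - 3)^2*(r + 4)*(r - 2)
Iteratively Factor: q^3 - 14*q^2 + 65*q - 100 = (q - 5)*(q^2 - 9*q + 20) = (q - 5)^2*(q - 4)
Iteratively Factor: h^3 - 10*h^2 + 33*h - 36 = (h - 4)*(h^2 - 6*h + 9) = (h - 4)*(h - 3)*(h - 3)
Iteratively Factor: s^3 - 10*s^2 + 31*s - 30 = (s - 2)*(s^2 - 8*s + 15) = (s - 3)*(s - 2)*(s - 5)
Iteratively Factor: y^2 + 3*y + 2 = (y + 1)*(y + 2)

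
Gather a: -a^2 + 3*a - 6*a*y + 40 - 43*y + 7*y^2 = -a^2 + a*(3 - 6*y) + 7*y^2 - 43*y + 40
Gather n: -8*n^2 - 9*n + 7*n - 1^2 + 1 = -8*n^2 - 2*n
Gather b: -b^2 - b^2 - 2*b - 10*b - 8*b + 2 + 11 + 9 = -2*b^2 - 20*b + 22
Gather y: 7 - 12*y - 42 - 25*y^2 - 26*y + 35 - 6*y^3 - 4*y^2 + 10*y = -6*y^3 - 29*y^2 - 28*y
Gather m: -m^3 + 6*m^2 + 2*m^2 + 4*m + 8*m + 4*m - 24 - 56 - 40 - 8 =-m^3 + 8*m^2 + 16*m - 128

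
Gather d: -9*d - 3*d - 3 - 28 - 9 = -12*d - 40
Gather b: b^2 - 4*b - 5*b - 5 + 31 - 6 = b^2 - 9*b + 20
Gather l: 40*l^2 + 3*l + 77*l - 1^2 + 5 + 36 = 40*l^2 + 80*l + 40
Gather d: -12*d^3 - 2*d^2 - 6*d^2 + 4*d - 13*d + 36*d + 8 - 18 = -12*d^3 - 8*d^2 + 27*d - 10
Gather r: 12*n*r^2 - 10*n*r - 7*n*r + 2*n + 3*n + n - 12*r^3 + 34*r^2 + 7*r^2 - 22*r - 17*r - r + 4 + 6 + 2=6*n - 12*r^3 + r^2*(12*n + 41) + r*(-17*n - 40) + 12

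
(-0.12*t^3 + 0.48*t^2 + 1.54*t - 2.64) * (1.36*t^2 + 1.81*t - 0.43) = -0.1632*t^5 + 0.4356*t^4 + 3.0148*t^3 - 1.0094*t^2 - 5.4406*t + 1.1352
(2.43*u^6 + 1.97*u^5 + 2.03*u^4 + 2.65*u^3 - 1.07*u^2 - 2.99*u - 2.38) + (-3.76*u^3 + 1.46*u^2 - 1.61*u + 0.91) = 2.43*u^6 + 1.97*u^5 + 2.03*u^4 - 1.11*u^3 + 0.39*u^2 - 4.6*u - 1.47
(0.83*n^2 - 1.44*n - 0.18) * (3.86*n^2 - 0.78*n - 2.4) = 3.2038*n^4 - 6.2058*n^3 - 1.5636*n^2 + 3.5964*n + 0.432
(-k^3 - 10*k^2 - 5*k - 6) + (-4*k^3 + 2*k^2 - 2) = -5*k^3 - 8*k^2 - 5*k - 8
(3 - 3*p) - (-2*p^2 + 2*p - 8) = 2*p^2 - 5*p + 11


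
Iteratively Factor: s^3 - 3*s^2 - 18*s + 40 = (s + 4)*(s^2 - 7*s + 10) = (s - 2)*(s + 4)*(s - 5)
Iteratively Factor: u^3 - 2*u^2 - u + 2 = (u - 1)*(u^2 - u - 2) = (u - 1)*(u + 1)*(u - 2)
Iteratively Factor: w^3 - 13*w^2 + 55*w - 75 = (w - 5)*(w^2 - 8*w + 15) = (w - 5)*(w - 3)*(w - 5)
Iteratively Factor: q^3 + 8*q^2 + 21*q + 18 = (q + 3)*(q^2 + 5*q + 6) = (q + 3)^2*(q + 2)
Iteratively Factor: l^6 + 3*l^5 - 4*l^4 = (l)*(l^5 + 3*l^4 - 4*l^3) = l^2*(l^4 + 3*l^3 - 4*l^2) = l^2*(l - 1)*(l^3 + 4*l^2) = l^3*(l - 1)*(l^2 + 4*l) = l^4*(l - 1)*(l + 4)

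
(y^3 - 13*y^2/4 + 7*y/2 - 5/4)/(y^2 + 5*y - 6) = (4*y^2 - 9*y + 5)/(4*(y + 6))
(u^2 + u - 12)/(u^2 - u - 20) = (u - 3)/(u - 5)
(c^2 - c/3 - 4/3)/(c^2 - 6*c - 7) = (c - 4/3)/(c - 7)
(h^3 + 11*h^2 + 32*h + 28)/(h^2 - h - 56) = (h^2 + 4*h + 4)/(h - 8)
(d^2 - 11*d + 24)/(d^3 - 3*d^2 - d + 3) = (d - 8)/(d^2 - 1)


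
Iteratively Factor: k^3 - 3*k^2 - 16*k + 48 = (k + 4)*(k^2 - 7*k + 12) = (k - 4)*(k + 4)*(k - 3)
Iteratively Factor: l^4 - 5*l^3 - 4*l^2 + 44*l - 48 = (l + 3)*(l^3 - 8*l^2 + 20*l - 16) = (l - 2)*(l + 3)*(l^2 - 6*l + 8) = (l - 4)*(l - 2)*(l + 3)*(l - 2)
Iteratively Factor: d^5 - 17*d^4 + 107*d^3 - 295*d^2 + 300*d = (d - 3)*(d^4 - 14*d^3 + 65*d^2 - 100*d) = d*(d - 3)*(d^3 - 14*d^2 + 65*d - 100) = d*(d - 5)*(d - 3)*(d^2 - 9*d + 20) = d*(d - 5)^2*(d - 3)*(d - 4)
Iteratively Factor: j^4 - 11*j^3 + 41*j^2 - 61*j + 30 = (j - 2)*(j^3 - 9*j^2 + 23*j - 15) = (j - 3)*(j - 2)*(j^2 - 6*j + 5) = (j - 3)*(j - 2)*(j - 1)*(j - 5)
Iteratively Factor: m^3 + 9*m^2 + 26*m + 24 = (m + 3)*(m^2 + 6*m + 8) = (m + 2)*(m + 3)*(m + 4)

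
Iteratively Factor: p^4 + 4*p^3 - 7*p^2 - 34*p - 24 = (p - 3)*(p^3 + 7*p^2 + 14*p + 8) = (p - 3)*(p + 4)*(p^2 + 3*p + 2) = (p - 3)*(p + 1)*(p + 4)*(p + 2)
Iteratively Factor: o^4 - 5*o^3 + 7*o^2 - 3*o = (o)*(o^3 - 5*o^2 + 7*o - 3) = o*(o - 3)*(o^2 - 2*o + 1) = o*(o - 3)*(o - 1)*(o - 1)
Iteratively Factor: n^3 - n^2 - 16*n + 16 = (n - 1)*(n^2 - 16) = (n - 1)*(n + 4)*(n - 4)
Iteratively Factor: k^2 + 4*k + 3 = (k + 3)*(k + 1)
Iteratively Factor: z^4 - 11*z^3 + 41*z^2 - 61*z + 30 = (z - 5)*(z^3 - 6*z^2 + 11*z - 6) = (z - 5)*(z - 3)*(z^2 - 3*z + 2) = (z - 5)*(z - 3)*(z - 2)*(z - 1)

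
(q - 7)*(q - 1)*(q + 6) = q^3 - 2*q^2 - 41*q + 42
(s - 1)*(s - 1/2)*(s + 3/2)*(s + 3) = s^4 + 3*s^3 - 7*s^2/4 - 9*s/2 + 9/4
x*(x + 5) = x^2 + 5*x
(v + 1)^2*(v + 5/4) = v^3 + 13*v^2/4 + 7*v/2 + 5/4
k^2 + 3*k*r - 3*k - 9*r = (k - 3)*(k + 3*r)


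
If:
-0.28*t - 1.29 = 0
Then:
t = -4.61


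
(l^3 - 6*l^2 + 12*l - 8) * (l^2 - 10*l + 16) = l^5 - 16*l^4 + 88*l^3 - 224*l^2 + 272*l - 128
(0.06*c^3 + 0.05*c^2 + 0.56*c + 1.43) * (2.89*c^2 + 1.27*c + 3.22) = 0.1734*c^5 + 0.2207*c^4 + 1.8751*c^3 + 5.0049*c^2 + 3.6193*c + 4.6046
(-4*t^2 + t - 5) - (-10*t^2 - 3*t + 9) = 6*t^2 + 4*t - 14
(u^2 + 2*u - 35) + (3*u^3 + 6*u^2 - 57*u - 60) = 3*u^3 + 7*u^2 - 55*u - 95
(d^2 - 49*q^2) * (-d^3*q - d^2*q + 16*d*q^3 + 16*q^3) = -d^5*q - d^4*q + 65*d^3*q^3 + 65*d^2*q^3 - 784*d*q^5 - 784*q^5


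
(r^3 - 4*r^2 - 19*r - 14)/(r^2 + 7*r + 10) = (r^2 - 6*r - 7)/(r + 5)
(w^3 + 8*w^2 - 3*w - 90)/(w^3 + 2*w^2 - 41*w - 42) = (w^3 + 8*w^2 - 3*w - 90)/(w^3 + 2*w^2 - 41*w - 42)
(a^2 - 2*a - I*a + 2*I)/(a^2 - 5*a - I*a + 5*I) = (a - 2)/(a - 5)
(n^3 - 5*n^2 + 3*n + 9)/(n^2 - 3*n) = n - 2 - 3/n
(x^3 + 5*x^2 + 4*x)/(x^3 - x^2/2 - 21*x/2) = 2*(x^2 + 5*x + 4)/(2*x^2 - x - 21)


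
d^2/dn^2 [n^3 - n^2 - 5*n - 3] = 6*n - 2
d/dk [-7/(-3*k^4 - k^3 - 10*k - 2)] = 7*(-12*k^3 - 3*k^2 - 10)/(3*k^4 + k^3 + 10*k + 2)^2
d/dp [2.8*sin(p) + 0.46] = 2.8*cos(p)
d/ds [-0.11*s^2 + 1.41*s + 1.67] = 1.41 - 0.22*s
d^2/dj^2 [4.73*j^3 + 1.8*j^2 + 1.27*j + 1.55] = 28.38*j + 3.6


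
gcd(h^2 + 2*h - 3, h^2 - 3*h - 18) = h + 3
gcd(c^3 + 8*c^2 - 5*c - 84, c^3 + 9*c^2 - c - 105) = c^2 + 4*c - 21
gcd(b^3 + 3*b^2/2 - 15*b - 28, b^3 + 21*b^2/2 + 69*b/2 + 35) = b^2 + 11*b/2 + 7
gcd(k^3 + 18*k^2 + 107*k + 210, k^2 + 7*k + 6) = k + 6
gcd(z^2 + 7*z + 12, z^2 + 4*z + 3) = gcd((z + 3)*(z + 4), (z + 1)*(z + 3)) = z + 3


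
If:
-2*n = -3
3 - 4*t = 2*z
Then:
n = 3/2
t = 3/4 - z/2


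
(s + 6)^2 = s^2 + 12*s + 36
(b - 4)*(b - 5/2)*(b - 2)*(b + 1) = b^4 - 15*b^3/2 + 29*b^2/2 + 3*b - 20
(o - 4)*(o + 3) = o^2 - o - 12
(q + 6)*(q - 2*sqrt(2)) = q^2 - 2*sqrt(2)*q + 6*q - 12*sqrt(2)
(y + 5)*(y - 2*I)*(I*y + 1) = I*y^3 + 3*y^2 + 5*I*y^2 + 15*y - 2*I*y - 10*I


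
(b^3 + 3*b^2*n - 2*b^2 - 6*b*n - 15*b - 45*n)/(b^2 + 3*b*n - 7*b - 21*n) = (b^2 - 2*b - 15)/(b - 7)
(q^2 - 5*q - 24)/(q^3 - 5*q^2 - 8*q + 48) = (q - 8)/(q^2 - 8*q + 16)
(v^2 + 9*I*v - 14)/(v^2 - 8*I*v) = (v^2 + 9*I*v - 14)/(v*(v - 8*I))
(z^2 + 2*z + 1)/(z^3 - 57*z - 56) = (z + 1)/(z^2 - z - 56)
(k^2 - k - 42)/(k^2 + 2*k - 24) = (k - 7)/(k - 4)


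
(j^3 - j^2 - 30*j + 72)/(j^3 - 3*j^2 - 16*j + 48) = (j + 6)/(j + 4)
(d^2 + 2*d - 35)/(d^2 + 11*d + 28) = (d - 5)/(d + 4)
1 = 1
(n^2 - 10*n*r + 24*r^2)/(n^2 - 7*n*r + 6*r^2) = (-n + 4*r)/(-n + r)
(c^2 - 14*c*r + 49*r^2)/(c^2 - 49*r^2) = (c - 7*r)/(c + 7*r)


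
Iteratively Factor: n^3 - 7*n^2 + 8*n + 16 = (n - 4)*(n^2 - 3*n - 4) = (n - 4)^2*(n + 1)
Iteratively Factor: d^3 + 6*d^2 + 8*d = (d + 2)*(d^2 + 4*d) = (d + 2)*(d + 4)*(d)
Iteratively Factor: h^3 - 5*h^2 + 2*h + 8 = (h + 1)*(h^2 - 6*h + 8) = (h - 4)*(h + 1)*(h - 2)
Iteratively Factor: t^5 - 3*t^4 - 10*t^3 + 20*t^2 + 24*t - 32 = (t - 4)*(t^4 + t^3 - 6*t^2 - 4*t + 8) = (t - 4)*(t - 2)*(t^3 + 3*t^2 - 4) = (t - 4)*(t - 2)*(t + 2)*(t^2 + t - 2) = (t - 4)*(t - 2)*(t + 2)^2*(t - 1)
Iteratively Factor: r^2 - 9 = (r + 3)*(r - 3)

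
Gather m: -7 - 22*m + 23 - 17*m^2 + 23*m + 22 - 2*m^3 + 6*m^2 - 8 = -2*m^3 - 11*m^2 + m + 30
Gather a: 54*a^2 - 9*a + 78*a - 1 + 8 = 54*a^2 + 69*a + 7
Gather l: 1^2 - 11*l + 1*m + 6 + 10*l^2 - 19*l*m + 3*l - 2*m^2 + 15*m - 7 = 10*l^2 + l*(-19*m - 8) - 2*m^2 + 16*m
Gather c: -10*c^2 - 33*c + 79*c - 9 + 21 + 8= -10*c^2 + 46*c + 20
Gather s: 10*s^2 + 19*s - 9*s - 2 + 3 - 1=10*s^2 + 10*s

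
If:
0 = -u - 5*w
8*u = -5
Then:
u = -5/8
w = 1/8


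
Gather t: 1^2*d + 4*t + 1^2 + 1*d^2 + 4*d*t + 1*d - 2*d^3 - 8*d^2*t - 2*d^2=-2*d^3 - d^2 + 2*d + t*(-8*d^2 + 4*d + 4) + 1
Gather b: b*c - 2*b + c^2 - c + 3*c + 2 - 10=b*(c - 2) + c^2 + 2*c - 8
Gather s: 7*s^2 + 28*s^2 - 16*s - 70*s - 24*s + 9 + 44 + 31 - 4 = 35*s^2 - 110*s + 80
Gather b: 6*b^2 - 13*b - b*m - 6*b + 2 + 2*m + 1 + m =6*b^2 + b*(-m - 19) + 3*m + 3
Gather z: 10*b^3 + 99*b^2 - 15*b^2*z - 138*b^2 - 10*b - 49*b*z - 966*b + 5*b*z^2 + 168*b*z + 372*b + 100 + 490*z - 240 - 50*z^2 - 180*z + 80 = 10*b^3 - 39*b^2 - 604*b + z^2*(5*b - 50) + z*(-15*b^2 + 119*b + 310) - 60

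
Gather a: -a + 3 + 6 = 9 - a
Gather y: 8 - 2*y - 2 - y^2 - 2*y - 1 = -y^2 - 4*y + 5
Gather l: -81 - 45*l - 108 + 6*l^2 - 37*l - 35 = 6*l^2 - 82*l - 224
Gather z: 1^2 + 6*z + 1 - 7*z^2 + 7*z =-7*z^2 + 13*z + 2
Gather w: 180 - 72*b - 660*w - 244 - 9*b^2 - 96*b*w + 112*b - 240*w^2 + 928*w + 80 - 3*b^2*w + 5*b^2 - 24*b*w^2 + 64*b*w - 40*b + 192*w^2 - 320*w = -4*b^2 + w^2*(-24*b - 48) + w*(-3*b^2 - 32*b - 52) + 16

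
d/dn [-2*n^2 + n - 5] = 1 - 4*n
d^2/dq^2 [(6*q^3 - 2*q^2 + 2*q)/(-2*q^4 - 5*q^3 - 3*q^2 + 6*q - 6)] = 4*q*(-12*q^8 + 12*q^7 + 60*q^6 - 268*q^5 + 141*q^4 + 405*q^3 - 165*q^2 + 450*q - 270)/(8*q^12 + 60*q^11 + 186*q^10 + 233*q^9 - 9*q^8 - 171*q^7 + 369*q^6 + 486*q^5 - 378*q^4 - 324*q^3 + 972*q^2 - 648*q + 216)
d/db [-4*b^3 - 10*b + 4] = -12*b^2 - 10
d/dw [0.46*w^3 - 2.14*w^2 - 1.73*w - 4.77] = 1.38*w^2 - 4.28*w - 1.73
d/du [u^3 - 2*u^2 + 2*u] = 3*u^2 - 4*u + 2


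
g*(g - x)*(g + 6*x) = g^3 + 5*g^2*x - 6*g*x^2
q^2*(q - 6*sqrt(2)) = q^3 - 6*sqrt(2)*q^2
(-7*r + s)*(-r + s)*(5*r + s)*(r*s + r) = 35*r^4*s + 35*r^4 - 33*r^3*s^2 - 33*r^3*s - 3*r^2*s^3 - 3*r^2*s^2 + r*s^4 + r*s^3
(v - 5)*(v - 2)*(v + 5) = v^3 - 2*v^2 - 25*v + 50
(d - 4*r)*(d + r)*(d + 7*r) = d^3 + 4*d^2*r - 25*d*r^2 - 28*r^3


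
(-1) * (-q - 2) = q + 2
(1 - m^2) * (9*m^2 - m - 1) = -9*m^4 + m^3 + 10*m^2 - m - 1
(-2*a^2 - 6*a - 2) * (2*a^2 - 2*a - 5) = -4*a^4 - 8*a^3 + 18*a^2 + 34*a + 10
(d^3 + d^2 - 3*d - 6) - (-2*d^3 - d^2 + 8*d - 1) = 3*d^3 + 2*d^2 - 11*d - 5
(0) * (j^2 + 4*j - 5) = 0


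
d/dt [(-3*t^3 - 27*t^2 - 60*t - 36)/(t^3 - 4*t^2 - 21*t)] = 3*(13*t^4 + 82*t^3 + 145*t^2 - 96*t - 252)/(t^2*(t^4 - 8*t^3 - 26*t^2 + 168*t + 441))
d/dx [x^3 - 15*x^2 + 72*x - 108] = 3*x^2 - 30*x + 72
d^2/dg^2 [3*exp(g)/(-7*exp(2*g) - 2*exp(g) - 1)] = (-147*exp(4*g) + 42*exp(3*g) + 126*exp(2*g) + 6*exp(g) - 3)*exp(g)/(343*exp(6*g) + 294*exp(5*g) + 231*exp(4*g) + 92*exp(3*g) + 33*exp(2*g) + 6*exp(g) + 1)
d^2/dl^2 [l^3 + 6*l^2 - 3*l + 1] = 6*l + 12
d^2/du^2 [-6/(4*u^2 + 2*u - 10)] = 6*(4*u^2 + 2*u - (4*u + 1)^2 - 10)/(2*u^2 + u - 5)^3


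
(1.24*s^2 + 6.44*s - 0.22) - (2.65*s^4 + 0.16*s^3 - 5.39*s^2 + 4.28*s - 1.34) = -2.65*s^4 - 0.16*s^3 + 6.63*s^2 + 2.16*s + 1.12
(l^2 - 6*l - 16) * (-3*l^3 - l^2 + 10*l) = -3*l^5 + 17*l^4 + 64*l^3 - 44*l^2 - 160*l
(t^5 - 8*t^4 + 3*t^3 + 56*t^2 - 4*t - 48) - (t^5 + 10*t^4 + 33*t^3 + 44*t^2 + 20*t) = -18*t^4 - 30*t^3 + 12*t^2 - 24*t - 48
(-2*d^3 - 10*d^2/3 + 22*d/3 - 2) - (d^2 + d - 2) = -2*d^3 - 13*d^2/3 + 19*d/3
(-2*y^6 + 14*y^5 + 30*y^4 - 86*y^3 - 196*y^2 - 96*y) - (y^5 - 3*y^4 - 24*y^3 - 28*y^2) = -2*y^6 + 13*y^5 + 33*y^4 - 62*y^3 - 168*y^2 - 96*y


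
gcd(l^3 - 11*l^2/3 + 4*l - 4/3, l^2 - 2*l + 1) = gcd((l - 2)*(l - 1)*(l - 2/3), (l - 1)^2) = l - 1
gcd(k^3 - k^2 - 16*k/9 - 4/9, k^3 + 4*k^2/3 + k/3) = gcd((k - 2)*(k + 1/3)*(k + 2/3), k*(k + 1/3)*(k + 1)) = k + 1/3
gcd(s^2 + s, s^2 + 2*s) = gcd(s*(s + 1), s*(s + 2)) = s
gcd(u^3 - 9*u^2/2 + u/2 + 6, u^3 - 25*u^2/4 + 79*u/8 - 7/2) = u - 4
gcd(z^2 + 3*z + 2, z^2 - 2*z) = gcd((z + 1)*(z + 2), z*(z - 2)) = 1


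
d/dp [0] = 0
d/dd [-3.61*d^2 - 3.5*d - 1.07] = -7.22*d - 3.5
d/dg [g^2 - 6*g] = 2*g - 6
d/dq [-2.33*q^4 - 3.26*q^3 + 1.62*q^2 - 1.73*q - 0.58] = -9.32*q^3 - 9.78*q^2 + 3.24*q - 1.73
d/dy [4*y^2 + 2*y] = 8*y + 2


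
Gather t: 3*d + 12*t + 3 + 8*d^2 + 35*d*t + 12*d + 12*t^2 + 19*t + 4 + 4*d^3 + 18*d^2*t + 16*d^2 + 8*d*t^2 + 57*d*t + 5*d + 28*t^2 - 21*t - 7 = 4*d^3 + 24*d^2 + 20*d + t^2*(8*d + 40) + t*(18*d^2 + 92*d + 10)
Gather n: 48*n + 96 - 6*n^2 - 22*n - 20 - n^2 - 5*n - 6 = -7*n^2 + 21*n + 70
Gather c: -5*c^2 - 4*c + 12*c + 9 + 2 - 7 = -5*c^2 + 8*c + 4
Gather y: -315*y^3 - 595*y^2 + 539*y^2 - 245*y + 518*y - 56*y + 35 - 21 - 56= -315*y^3 - 56*y^2 + 217*y - 42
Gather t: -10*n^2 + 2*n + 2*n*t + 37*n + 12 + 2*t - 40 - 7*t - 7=-10*n^2 + 39*n + t*(2*n - 5) - 35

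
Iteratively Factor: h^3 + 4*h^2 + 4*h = (h)*(h^2 + 4*h + 4) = h*(h + 2)*(h + 2)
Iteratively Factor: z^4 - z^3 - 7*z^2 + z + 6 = (z - 1)*(z^3 - 7*z - 6) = (z - 3)*(z - 1)*(z^2 + 3*z + 2) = (z - 3)*(z - 1)*(z + 1)*(z + 2)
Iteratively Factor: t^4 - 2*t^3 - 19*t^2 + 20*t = (t - 1)*(t^3 - t^2 - 20*t) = t*(t - 1)*(t^2 - t - 20) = t*(t - 5)*(t - 1)*(t + 4)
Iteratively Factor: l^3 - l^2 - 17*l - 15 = (l + 3)*(l^2 - 4*l - 5) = (l + 1)*(l + 3)*(l - 5)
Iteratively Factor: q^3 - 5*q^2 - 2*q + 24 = (q - 4)*(q^2 - q - 6) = (q - 4)*(q + 2)*(q - 3)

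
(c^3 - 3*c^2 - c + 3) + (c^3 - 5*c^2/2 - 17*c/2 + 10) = 2*c^3 - 11*c^2/2 - 19*c/2 + 13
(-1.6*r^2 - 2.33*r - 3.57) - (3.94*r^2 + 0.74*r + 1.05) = -5.54*r^2 - 3.07*r - 4.62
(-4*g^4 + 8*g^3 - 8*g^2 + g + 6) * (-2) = 8*g^4 - 16*g^3 + 16*g^2 - 2*g - 12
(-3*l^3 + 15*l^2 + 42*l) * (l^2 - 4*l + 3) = -3*l^5 + 27*l^4 - 27*l^3 - 123*l^2 + 126*l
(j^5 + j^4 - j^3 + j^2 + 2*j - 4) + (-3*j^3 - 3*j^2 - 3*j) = j^5 + j^4 - 4*j^3 - 2*j^2 - j - 4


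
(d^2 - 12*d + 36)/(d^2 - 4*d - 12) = (d - 6)/(d + 2)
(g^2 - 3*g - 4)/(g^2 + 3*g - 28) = (g + 1)/(g + 7)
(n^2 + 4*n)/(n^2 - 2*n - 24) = n/(n - 6)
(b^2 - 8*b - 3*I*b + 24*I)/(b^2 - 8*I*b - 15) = (b - 8)/(b - 5*I)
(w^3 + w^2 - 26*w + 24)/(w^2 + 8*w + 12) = (w^2 - 5*w + 4)/(w + 2)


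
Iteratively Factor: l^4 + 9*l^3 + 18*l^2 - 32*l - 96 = (l + 3)*(l^3 + 6*l^2 - 32) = (l - 2)*(l + 3)*(l^2 + 8*l + 16) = (l - 2)*(l + 3)*(l + 4)*(l + 4)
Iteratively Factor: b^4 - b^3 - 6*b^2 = (b)*(b^3 - b^2 - 6*b) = b*(b + 2)*(b^2 - 3*b) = b^2*(b + 2)*(b - 3)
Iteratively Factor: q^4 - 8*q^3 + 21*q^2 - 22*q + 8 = (q - 2)*(q^3 - 6*q^2 + 9*q - 4) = (q - 2)*(q - 1)*(q^2 - 5*q + 4) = (q - 4)*(q - 2)*(q - 1)*(q - 1)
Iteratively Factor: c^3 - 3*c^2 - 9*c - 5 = (c + 1)*(c^2 - 4*c - 5) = (c - 5)*(c + 1)*(c + 1)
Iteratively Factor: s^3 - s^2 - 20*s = (s + 4)*(s^2 - 5*s) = s*(s + 4)*(s - 5)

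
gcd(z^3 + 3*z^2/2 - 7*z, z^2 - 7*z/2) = z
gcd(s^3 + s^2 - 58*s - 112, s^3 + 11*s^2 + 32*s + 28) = s^2 + 9*s + 14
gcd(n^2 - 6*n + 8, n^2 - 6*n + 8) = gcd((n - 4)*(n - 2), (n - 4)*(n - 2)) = n^2 - 6*n + 8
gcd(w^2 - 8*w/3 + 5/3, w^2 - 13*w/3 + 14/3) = 1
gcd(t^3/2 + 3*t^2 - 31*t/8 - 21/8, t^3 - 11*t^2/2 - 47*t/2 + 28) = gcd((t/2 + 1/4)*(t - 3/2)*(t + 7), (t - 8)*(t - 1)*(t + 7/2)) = 1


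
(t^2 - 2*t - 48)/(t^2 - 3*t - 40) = (t + 6)/(t + 5)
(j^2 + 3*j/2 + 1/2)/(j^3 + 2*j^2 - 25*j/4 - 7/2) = 2*(j + 1)/(2*j^2 + 3*j - 14)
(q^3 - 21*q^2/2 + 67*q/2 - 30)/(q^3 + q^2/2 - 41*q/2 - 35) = (2*q^2 - 11*q + 12)/(2*q^2 + 11*q + 14)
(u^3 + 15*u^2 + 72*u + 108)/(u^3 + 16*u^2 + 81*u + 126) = (u + 6)/(u + 7)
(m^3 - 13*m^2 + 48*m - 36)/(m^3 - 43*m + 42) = (m - 6)/(m + 7)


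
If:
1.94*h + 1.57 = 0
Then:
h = -0.81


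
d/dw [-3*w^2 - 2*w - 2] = -6*w - 2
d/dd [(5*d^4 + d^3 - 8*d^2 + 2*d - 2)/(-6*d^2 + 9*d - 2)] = (-60*d^5 + 129*d^4 - 22*d^3 - 66*d^2 + 8*d + 14)/(36*d^4 - 108*d^3 + 105*d^2 - 36*d + 4)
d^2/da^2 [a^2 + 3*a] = 2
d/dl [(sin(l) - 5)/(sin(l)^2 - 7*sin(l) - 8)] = (10*sin(l) + cos(l)^2 - 44)*cos(l)/((sin(l) - 8)^2*(sin(l) + 1)^2)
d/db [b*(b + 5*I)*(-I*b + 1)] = -3*I*b^2 + 12*b + 5*I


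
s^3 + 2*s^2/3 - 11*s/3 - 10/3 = (s - 2)*(s + 1)*(s + 5/3)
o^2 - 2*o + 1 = (o - 1)^2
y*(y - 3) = y^2 - 3*y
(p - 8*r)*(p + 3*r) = p^2 - 5*p*r - 24*r^2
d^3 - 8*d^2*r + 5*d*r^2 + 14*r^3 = (d - 7*r)*(d - 2*r)*(d + r)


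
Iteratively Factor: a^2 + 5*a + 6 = (a + 3)*(a + 2)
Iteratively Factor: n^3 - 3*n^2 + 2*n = (n)*(n^2 - 3*n + 2) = n*(n - 2)*(n - 1)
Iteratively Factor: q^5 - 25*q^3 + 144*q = (q - 3)*(q^4 + 3*q^3 - 16*q^2 - 48*q) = (q - 4)*(q - 3)*(q^3 + 7*q^2 + 12*q) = q*(q - 4)*(q - 3)*(q^2 + 7*q + 12) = q*(q - 4)*(q - 3)*(q + 3)*(q + 4)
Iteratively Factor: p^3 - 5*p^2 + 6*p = (p)*(p^2 - 5*p + 6) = p*(p - 3)*(p - 2)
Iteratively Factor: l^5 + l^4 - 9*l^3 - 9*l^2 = (l + 1)*(l^4 - 9*l^2) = l*(l + 1)*(l^3 - 9*l) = l*(l + 1)*(l + 3)*(l^2 - 3*l) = l*(l - 3)*(l + 1)*(l + 3)*(l)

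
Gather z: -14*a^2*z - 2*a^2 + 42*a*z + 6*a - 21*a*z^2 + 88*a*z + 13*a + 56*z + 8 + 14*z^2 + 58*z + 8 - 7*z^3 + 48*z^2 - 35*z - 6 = -2*a^2 + 19*a - 7*z^3 + z^2*(62 - 21*a) + z*(-14*a^2 + 130*a + 79) + 10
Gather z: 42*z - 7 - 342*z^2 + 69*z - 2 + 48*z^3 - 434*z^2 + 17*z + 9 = 48*z^3 - 776*z^2 + 128*z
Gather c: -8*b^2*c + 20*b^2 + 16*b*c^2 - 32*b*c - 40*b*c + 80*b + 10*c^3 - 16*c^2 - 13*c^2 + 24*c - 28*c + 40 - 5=20*b^2 + 80*b + 10*c^3 + c^2*(16*b - 29) + c*(-8*b^2 - 72*b - 4) + 35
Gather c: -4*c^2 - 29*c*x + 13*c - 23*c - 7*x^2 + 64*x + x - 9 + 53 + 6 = -4*c^2 + c*(-29*x - 10) - 7*x^2 + 65*x + 50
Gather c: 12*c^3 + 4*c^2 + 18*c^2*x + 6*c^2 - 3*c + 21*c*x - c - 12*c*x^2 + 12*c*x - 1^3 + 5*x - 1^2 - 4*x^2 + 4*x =12*c^3 + c^2*(18*x + 10) + c*(-12*x^2 + 33*x - 4) - 4*x^2 + 9*x - 2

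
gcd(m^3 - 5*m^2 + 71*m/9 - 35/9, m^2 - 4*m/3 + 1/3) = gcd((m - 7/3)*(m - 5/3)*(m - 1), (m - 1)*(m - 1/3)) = m - 1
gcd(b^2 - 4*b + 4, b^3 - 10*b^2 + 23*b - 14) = b - 2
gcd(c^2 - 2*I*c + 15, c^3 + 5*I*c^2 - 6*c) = c + 3*I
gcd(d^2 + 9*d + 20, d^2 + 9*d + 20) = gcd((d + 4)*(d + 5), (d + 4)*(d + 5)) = d^2 + 9*d + 20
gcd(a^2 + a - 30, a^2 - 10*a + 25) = a - 5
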